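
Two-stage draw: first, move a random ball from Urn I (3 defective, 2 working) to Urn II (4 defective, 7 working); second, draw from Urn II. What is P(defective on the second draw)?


P(transfer defective) = 3/5; P(transfer working) = 2/5
If defective transferred: Urn II has 5 defective of 12, so P(defective|defective moved) = 5/12
If working transferred: Urn II has 4 defective of 12, so P(defective|working moved) = 1/3
By total probability: P(defective) = 3/5*5/12 + 2/5*1/3 = 23/60

23/60


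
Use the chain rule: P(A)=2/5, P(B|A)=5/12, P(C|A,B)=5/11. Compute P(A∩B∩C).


P(A∩B∩C) = P(A) * P(B|A) * P(C|A∩B)
= 2/5 * 5/12 * 5/11
= 1/6 * 5/11 = 5/66

5/66


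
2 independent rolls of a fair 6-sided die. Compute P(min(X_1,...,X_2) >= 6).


P(min >= 6) = P(all X_i >= 6) = (P(X_1 >= 6))^2
= (1/6)^2 = 1/36

1/36


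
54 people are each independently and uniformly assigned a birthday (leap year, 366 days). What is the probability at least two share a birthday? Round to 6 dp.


P(all different) = prod((366-i)/366 for i=0..53) = 0.016316
P(at least one match) = 1 - 0.016316 = 0.983684

0.983684


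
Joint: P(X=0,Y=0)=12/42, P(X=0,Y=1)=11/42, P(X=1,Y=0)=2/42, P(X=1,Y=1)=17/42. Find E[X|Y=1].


P(Y=1) = 28/42
E[X|Y=1] = (0*11 + 1*17)/28 = 17/28

17/28


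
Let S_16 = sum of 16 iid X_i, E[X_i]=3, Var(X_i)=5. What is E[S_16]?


E[S_n] = n*E[X_1] = 16*3 = 48

48


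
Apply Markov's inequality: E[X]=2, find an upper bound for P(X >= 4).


Markov: P(X >= a) <= E[X]/a
P(X >= 4) <= 2/4 = 1/2

1/2


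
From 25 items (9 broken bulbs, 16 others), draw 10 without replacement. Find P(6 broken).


P(X=6) = C(9,6)*C(16,4) / C(25,10)
= 84*1820 / 3268760
= 152880/3268760 = 3822/81719

3822/81719


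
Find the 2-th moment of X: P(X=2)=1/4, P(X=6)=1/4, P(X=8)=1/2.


E[X^2] = sum(x^2 * P(x))
= 4*1/4 + 36*1/4 + 64*1/2
= 42

42


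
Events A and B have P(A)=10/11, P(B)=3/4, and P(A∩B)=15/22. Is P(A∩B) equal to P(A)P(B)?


P(A)*P(B) = 10/11*3/4 = 15/22
P(A∩B) = 15/22, which equals P(A)P(B), so independent

Yes, A and B are independent


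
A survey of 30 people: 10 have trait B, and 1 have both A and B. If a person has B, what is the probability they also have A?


P(A|B) = P(A∩B)/P(B) = (1/30)/(10/30) = 1/10

1/10


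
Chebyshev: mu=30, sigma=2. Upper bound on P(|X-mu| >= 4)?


k = 4/2 = 2
Chebyshev: P(|X-mu| >= k*sigma) <= 1/k^2 = 1/2^2 = 1/4

1/4


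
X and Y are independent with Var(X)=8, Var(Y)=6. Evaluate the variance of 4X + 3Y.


Independence => Cov(X,Y)=0
Var(4X + 3Y) = 4^2*Var(X) + 3^2*Var(Y)
= 16*8 + 9*6 = 182

182


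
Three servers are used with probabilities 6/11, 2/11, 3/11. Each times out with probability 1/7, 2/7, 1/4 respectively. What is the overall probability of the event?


P(A) = P(A|B1)P(B1) + P(A|B2)P(B2) + P(A|B3)P(B3)
= 1/7*6/11 + 2/7*2/11 + 1/4*3/11
= 6/77 + 4/77 + 3/44 = 61/308

61/308


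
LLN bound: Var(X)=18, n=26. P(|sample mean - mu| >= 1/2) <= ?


Var(Xbar) = Var(X)/n = 18/26
Chebyshev: P(|Xbar-mu| >= 1/2) <= Var(Xbar)/(1/2)^2 = (9/13)/(1/4) = 36/13
Bound exceeds 1, so trivial bound: 1

1


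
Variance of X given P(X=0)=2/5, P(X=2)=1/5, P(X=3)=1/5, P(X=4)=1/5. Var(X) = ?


E[X] = 9/5, E[X^2] = 29/5
Var(X) = E[X^2] - (E[X])^2 = 29/5 - (9/5)^2 = 64/25

64/25


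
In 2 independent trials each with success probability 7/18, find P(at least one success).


P(at least one) = 1 - P(none)
P(none) = (1 - 7/18)^2 = (11/18)^2 = 121/324
P(at least one) = 1 - 121/324 = 203/324

203/324


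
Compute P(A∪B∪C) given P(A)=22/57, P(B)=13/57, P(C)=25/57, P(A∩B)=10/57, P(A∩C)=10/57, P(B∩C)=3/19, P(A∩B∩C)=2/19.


P(A∪B∪C) = P(A)+P(B)+P(C) - P(AB)-P(AC)-P(BC) + P(ABC)
= 22/57+13/57+25/57 - 10/57-10/57-3/19 + 2/19
= 37/57

37/57


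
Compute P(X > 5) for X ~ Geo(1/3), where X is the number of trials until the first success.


P(X > 5) = P(first 5 trials all fail) = (1-p)^5 = (2/3)^5 = 32/243

32/243


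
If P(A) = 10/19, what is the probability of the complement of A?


P(A') = 1 - P(A) = 1 - 10/19 = 9/19

9/19


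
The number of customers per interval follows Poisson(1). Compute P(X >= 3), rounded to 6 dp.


P(X>=3) = 1 - P(X<=2) = 1 - (e^(-1)*1^0/0! + e^(-1)*1^1/1! + e^(-1)*1^2/2!)
≈ 1 - (0.3678794412 + 0.3678794412 + 0.1839397206)
= 1 - 0.9196986030 = 0.0803013970
≈ 0.080301

0.080301


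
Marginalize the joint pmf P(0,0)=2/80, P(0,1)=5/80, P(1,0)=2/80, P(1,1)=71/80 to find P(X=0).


P(X=0) = P(0,0)+P(0,1) = 2/80 + 5/80 = 7/80

7/80


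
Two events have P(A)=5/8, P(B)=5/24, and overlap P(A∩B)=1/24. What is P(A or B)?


P(A∪B) = P(A) + P(B) - P(A∩B)
= 5/8 + 5/24 - 1/24 = 19/24

19/24


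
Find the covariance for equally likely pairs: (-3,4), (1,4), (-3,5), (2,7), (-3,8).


E[X]=-6/5, E[Y]=28/5, E[XY]=-33/5
Cov(X,Y) = E[XY] - E[X]E[Y] = -33/5 + 6/5*28/5 = 3/25

3/25


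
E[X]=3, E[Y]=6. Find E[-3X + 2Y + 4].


E[-3X + 2Y + 4] = -3*E[X] + 2*E[Y] + 4
= (-3)*(3) + (2)*(6) + (4)
= -9 + 12 + 4 = 7

7


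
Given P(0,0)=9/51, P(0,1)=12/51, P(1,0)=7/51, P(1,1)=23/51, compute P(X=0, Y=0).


Read from table: P(X=0, Y=0) = 9/51 = 3/17

3/17


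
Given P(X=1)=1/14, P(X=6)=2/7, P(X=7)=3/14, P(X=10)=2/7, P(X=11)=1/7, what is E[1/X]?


E[1/X] = sum(g(x)*P(x))
= 1*1/14 + 1/6*2/7 + 1/7*3/14 + 1/10*2/7 + 1/11*1/7
= 1546/8085

1546/8085


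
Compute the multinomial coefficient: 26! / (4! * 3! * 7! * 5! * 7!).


26! = 403291461126605635584000000
Denominator: 4!=24 * 3!=6 * 7!=5040 * 5!=120 * 7!=5040
Coefficient = 403291461126605635584000000 / 438939648000 = 918785675808000

918785675808000


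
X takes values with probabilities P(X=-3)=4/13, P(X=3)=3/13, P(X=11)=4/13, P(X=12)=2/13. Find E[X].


E[X] = sum(x * P(x))
= -3*4/13 + 3*3/13 + 11*4/13 + 12*2/13
= 5

5


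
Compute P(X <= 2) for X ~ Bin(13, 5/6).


P(X<=2) = P(X=0) + P(X=1) + P(X=2)
= 1/13060694016 + 65/13060694016 + 325/2176782336
= 7/45349632

7/45349632


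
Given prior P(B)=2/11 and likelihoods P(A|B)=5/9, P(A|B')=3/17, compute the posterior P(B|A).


P(A) = P(A|B)P(B) + P(A|B')P(B') = 5/9*2/11 + 3/17*9/11 = 413/1683
P(B|A) = P(A|B)P(B)/P(A) = (10/99)/(413/1683) = 170/413

170/413


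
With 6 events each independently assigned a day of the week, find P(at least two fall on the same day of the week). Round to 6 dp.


P(all different) = prod((7-i)/7 for i=0..5) = 0.042839
P(at least one match) = 1 - 0.042839 = 0.957161

0.957161


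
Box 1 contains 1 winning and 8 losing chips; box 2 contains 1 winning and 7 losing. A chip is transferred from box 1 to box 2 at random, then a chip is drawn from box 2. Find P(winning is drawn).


P(transfer winning) = 1/9; P(transfer losing) = 8/9
If winning transferred: Urn II has 2 winning of 9, so P(winning|winning moved) = 2/9
If losing transferred: Urn II has 1 winning of 9, so P(winning|losing moved) = 1/9
By total probability: P(winning) = 1/9*2/9 + 8/9*1/9 = 10/81

10/81


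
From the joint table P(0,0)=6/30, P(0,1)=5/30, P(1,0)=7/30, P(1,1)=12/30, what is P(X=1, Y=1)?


Read from table: P(X=1, Y=1) = 12/30 = 2/5

2/5


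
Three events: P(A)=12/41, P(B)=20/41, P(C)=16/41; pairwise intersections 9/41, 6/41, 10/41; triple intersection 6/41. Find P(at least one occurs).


P(A∪B∪C) = P(A)+P(B)+P(C) - P(AB)-P(AC)-P(BC) + P(ABC)
= 12/41+20/41+16/41 - 9/41-6/41-10/41 + 6/41
= 29/41

29/41


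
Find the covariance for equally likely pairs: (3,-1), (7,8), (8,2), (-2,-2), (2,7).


E[X]=18/5, E[Y]=14/5, E[XY]=87/5
Cov(X,Y) = E[XY] - E[X]E[Y] = 87/5 - 18/5*14/5 = 183/25

183/25


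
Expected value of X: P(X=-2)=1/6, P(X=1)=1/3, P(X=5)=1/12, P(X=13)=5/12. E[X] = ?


E[X] = sum(x * P(x))
= -2*1/6 + 1*1/3 + 5*1/12 + 13*5/12
= 35/6

35/6


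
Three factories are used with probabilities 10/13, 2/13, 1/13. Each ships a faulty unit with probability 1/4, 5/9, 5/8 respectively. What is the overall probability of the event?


P(A) = P(A|B1)P(B1) + P(A|B2)P(B2) + P(A|B3)P(B3)
= 1/4*10/13 + 5/9*2/13 + 5/8*1/13
= 5/26 + 10/117 + 5/104 = 305/936

305/936


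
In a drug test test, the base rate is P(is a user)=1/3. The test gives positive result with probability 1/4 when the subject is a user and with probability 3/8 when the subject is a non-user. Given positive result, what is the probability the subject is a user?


P(A) = P(A|B)P(B) + P(A|B')P(B') = 1/4*1/3 + 3/8*2/3 = 1/3
P(B|A) = P(A|B)P(B)/P(A) = (1/12)/(1/3) = 1/4

1/4


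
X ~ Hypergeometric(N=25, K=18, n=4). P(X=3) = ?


P(X=3) = C(18,3)*C(7,1) / C(25,4)
= 816*7 / 12650
= 5712/12650 = 2856/6325

2856/6325


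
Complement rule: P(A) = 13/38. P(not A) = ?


P(A') = 1 - P(A) = 1 - 13/38 = 25/38

25/38


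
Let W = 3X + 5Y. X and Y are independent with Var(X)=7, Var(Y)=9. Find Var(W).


Independence => Cov(X,Y)=0
Var(3X + 5Y) = 3^2*Var(X) + 5^2*Var(Y)
= 9*7 + 25*9 = 288

288


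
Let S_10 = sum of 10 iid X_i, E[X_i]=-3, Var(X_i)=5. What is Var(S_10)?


By independence, Var(S_n) = n*Var(X_1) = 10*5 = 50

50


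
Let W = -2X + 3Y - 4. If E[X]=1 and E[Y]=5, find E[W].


E[-2X + 3Y - 4] = -2*E[X] + 3*E[Y] - 4
= (-2)*(1) + (3)*(5) + (-4)
= -2 + 15 - 4 = 9

9


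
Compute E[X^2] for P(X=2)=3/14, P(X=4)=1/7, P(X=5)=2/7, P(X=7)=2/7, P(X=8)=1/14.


E[X^2] = sum(g(x)*P(x))
= 4*3/14 + 16*1/7 + 25*2/7 + 49*2/7 + 64*1/14
= 202/7

202/7


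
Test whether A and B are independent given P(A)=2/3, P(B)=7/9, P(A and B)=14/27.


P(A)*P(B) = 2/3*7/9 = 14/27
P(A∩B) = 14/27, which equals P(A)P(B), so independent

Yes, A and B are independent


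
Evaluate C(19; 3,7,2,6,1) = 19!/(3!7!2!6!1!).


19! = 121645100408832000
Denominator: 3!=6 * 7!=5040 * 2!=2 * 6!=720 * 1!=1
Coefficient = 121645100408832000 / 43545600 = 2793510720

2793510720


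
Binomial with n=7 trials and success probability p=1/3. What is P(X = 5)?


P(X=5) = C(7,5) * p^5 * (1-p)^2
= 21 * 1/243 * 4/9
= 28/729

28/729


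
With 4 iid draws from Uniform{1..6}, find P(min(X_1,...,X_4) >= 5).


P(min >= 5) = P(all X_i >= 5) = (P(X_1 >= 5))^4
= (2/6)^4 = (1/3)^4 = 1/81

1/81


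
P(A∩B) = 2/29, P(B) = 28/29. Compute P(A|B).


P(A|B) = P(A∩B)/P(B) = (2/29)/(28/29) = 2/28 = 1/14

1/14


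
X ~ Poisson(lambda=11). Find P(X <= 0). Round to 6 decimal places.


P(X<=0) = e^(-11)*11^0/0!
≈ 0.0000167017
≈ 0.000017

0.000017


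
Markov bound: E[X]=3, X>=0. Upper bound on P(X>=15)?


Markov: P(X >= a) <= E[X]/a
P(X >= 15) <= 3/15 = 1/5

1/5


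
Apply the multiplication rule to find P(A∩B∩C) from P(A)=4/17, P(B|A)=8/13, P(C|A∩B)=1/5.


P(A∩B∩C) = P(A) * P(B|A) * P(C|A∩B)
= 4/17 * 8/13 * 1/5
= 32/221 * 1/5 = 32/1105

32/1105


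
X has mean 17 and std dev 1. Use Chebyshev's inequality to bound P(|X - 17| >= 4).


k = 4/1 = 4
Chebyshev: P(|X-mu| >= k*sigma) <= 1/k^2 = 1/4^2 = 1/16

1/16


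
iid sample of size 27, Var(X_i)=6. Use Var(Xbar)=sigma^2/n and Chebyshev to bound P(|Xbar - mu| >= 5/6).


Var(Xbar) = Var(X)/n = 6/27
Chebyshev: P(|Xbar-mu| >= 5/6) <= Var(Xbar)/(5/6)^2 = (2/9)/(25/36) = 8/25

8/25


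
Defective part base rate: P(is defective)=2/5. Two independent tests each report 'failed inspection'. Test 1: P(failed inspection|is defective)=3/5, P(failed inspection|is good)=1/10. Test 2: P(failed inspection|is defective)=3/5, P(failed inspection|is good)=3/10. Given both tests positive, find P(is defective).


After test 1: P(+) = 3/5*2/5 + 1/10*3/5 = 3/10
P(B|+) = (6/25)/(3/10) = 4/5
After test 2 (use post1 as new prior): P(+) = 3/5*4/5 + 3/10*1/5 = 27/50
P(B|+,+) = (12/25)/(27/50) = 8/9

8/9


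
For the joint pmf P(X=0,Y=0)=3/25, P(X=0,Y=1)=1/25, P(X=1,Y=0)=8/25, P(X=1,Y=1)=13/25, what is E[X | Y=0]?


P(Y=0) = 11/25
E[X|Y=0] = (0*3 + 1*8)/11 = 8/11

8/11


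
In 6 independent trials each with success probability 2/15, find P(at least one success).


P(at least one) = 1 - P(none)
P(none) = (1 - 2/15)^6 = (13/15)^6 = 4826809/11390625
P(at least one) = 1 - 4826809/11390625 = 6563816/11390625

6563816/11390625


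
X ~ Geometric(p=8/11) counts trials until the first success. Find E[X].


For geometric (trials until first success), E[X] = 1/p = 1/(8/11) = 11/8

11/8


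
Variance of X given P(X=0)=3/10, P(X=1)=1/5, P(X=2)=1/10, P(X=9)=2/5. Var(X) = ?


E[X] = 4, E[X^2] = 33
Var(X) = E[X^2] - (E[X])^2 = 33 - (4)^2 = 17

17


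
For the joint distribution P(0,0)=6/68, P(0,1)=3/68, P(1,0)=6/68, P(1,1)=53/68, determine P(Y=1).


P(Y=1) = P(0,1)+P(1,1) = 3/68 + 53/68 = 56/68 = 14/17

14/17


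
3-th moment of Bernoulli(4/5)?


For Bernoulli: X in {0,1}
E[X^3] = 0^3*(1-4/5) + 1^3*4/5 = 4/5

4/5


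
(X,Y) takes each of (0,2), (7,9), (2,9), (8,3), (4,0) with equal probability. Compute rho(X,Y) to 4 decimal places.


Cov(X,Y) = 1.6800, Var(X) = 8.9600, Var(Y) = 13.8400
rho = Cov/(sqrt(VarX)*sqrt(VarY)) = 0.1509

0.1509


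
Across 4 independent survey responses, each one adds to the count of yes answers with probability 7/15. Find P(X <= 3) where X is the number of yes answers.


P(X<=3) = P(X=0) + P(X=1) + P(X=2) + P(X=3)
= 4096/50625 + 14336/50625 + 6272/16875 + 10976/50625
= 48224/50625

48224/50625


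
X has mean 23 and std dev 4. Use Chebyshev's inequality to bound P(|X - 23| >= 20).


k = 20/4 = 5
Chebyshev: P(|X-mu| >= k*sigma) <= 1/k^2 = 1/5^2 = 1/25

1/25


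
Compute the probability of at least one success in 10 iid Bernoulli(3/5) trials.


P(at least one) = 1 - P(none)
P(none) = (1 - 3/5)^10 = (2/5)^10 = 1024/9765625
P(at least one) = 1 - 1024/9765625 = 9764601/9765625

9764601/9765625


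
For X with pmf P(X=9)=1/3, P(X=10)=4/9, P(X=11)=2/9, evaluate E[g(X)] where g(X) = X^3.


E[X^3] = sum(g(x)*P(x))
= 729*1/3 + 1000*4/9 + 1331*2/9
= 8849/9

8849/9


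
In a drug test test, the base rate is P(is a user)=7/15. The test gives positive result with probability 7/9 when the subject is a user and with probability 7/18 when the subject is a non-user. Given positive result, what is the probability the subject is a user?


P(A) = P(A|B)P(B) + P(A|B')P(B') = 7/9*7/15 + 7/18*8/15 = 77/135
P(B|A) = P(A|B)P(B)/P(A) = (49/135)/(77/135) = 7/11

7/11


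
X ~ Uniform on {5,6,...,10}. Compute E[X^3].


E[X^3] = (1/6) * sum(x^3 for x=5..10)
= 2925/6 = 975/2

975/2


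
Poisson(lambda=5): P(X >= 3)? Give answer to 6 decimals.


P(X>=3) = 1 - P(X<=2) = 1 - (e^(-5)*5^0/0! + e^(-5)*5^1/1! + e^(-5)*5^2/2!)
≈ 1 - (0.0067379470 + 0.0336897350 + 0.0842243375)
= 1 - 0.1246520195 = 0.8753479805
≈ 0.875348

0.875348


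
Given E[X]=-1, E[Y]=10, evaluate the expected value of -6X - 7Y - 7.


E[-6X - 7Y - 7] = -6*E[X] - 7*E[Y] - 7
= (-6)*(-1) + (-7)*(10) + (-7)
= 6 - 70 - 7 = -71

-71


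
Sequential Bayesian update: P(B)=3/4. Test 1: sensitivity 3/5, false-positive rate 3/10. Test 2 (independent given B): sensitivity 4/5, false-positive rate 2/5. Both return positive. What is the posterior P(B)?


After test 1: P(+) = 3/5*3/4 + 3/10*1/4 = 21/40
P(B|+) = (9/20)/(21/40) = 6/7
After test 2 (use post1 as new prior): P(+) = 4/5*6/7 + 2/5*1/7 = 26/35
P(B|+,+) = (24/35)/(26/35) = 12/13

12/13


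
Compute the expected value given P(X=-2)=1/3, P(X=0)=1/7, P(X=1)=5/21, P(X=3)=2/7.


E[X] = sum(x * P(x))
= -2*1/3 + 0*1/7 + 1*5/21 + 3*2/7
= 3/7

3/7


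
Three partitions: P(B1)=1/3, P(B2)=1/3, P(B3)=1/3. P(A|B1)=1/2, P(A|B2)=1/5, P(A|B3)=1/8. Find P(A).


P(A) = P(A|B1)P(B1) + P(A|B2)P(B2) + P(A|B3)P(B3)
= 1/2*1/3 + 1/5*1/3 + 1/8*1/3
= 1/6 + 1/15 + 1/24 = 11/40

11/40


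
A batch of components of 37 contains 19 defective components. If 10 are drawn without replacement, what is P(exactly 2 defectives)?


P(X=2) = C(19,2)*C(18,8) / C(37,10)
= 171*43758 / 348330136
= 7482618/348330136 = 20007/931364

20007/931364


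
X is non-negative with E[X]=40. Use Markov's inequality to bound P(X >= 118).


Markov: P(X >= a) <= E[X]/a
P(X >= 118) <= 40/118 = 20/59

20/59


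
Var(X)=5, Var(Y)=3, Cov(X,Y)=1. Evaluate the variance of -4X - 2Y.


Var(-4X - 2Y) = (-4)^2*Var(X) + (-2)^2*Var(Y) + 2*(-4)*(-2)*Cov(X,Y)
= 16*5 + 4*3 + 16*1
= 80 + 12 + 16 = 108

108


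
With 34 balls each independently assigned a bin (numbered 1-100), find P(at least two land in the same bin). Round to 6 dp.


P(all different) = prod((100-i)/100 for i=0..33) = 0.001714
P(at least one match) = 1 - 0.001714 = 0.998286

0.998286


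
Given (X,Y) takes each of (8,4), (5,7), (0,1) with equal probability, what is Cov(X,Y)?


E[X]=13/3, E[Y]=4, E[XY]=67/3
Cov(X,Y) = E[XY] - E[X]E[Y] = 67/3 - 13/3*4 = 5

5


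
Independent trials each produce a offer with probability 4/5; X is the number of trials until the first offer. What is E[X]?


For geometric (trials until first success), E[X] = 1/p = 1/(4/5) = 5/4

5/4


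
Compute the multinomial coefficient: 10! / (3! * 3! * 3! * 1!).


10! = 3628800
Denominator: 3!=6 * 3!=6 * 3!=6 * 1!=1
Coefficient = 3628800 / 216 = 16800

16800


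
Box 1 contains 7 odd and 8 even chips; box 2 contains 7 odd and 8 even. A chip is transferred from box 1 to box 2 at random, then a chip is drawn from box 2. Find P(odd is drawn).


P(transfer odd) = 7/15; P(transfer even) = 8/15
If odd transferred: Urn II has 8 odd of 16, so P(odd|odd moved) = 1/2
If even transferred: Urn II has 7 odd of 16, so P(odd|even moved) = 7/16
By total probability: P(odd) = 7/15*1/2 + 8/15*7/16 = 7/15

7/15


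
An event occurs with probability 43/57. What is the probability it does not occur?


P(A') = 1 - P(A) = 1 - 43/57 = 14/57

14/57


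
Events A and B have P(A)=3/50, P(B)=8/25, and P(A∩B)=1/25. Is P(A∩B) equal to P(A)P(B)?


P(A)*P(B) = 3/50*8/25 = 12/625
P(A∩B) = 1/25 != 12/625, so not independent

No, A and B are not independent


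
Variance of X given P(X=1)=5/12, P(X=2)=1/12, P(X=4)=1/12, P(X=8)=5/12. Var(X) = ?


E[X] = 17/4, E[X^2] = 115/4
Var(X) = E[X^2] - (E[X])^2 = 115/4 - (17/4)^2 = 171/16

171/16


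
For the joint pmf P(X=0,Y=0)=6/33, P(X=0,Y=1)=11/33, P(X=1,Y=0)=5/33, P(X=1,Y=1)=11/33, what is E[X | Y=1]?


P(Y=1) = 22/33
E[X|Y=1] = (0*11 + 1*11)/22 = 11/22 = 1/2

1/2


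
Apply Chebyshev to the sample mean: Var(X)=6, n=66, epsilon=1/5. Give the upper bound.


Var(Xbar) = Var(X)/n = 6/66
Chebyshev: P(|Xbar-mu| >= 1/5) <= Var(Xbar)/(1/5)^2 = (1/11)/(1/25) = 25/11
Bound exceeds 1, so trivial bound: 1

1


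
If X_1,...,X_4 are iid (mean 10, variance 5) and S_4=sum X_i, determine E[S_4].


E[S_n] = n*E[X_1] = 4*10 = 40

40


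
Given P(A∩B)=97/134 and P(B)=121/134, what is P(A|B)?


P(A|B) = P(A∩B)/P(B) = (97/134)/(121/134) = 97/121

97/121


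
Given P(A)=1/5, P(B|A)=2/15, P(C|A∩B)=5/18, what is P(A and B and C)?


P(A∩B∩C) = P(A) * P(B|A) * P(C|A∩B)
= 1/5 * 2/15 * 5/18
= 2/75 * 5/18 = 1/135

1/135


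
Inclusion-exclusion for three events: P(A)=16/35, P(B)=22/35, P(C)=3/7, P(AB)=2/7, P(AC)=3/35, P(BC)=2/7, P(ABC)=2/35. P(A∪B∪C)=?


P(A∪B∪C) = P(A)+P(B)+P(C) - P(AB)-P(AC)-P(BC) + P(ABC)
= 16/35+22/35+3/7 - 2/7-3/35-2/7 + 2/35
= 32/35

32/35


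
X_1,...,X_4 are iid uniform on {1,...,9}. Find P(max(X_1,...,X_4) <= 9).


P(max <= 9) = P(all X_i <= 9) = (P(X_1 <= 9))^4
= (9/9)^4 = 1^4 = 1

1


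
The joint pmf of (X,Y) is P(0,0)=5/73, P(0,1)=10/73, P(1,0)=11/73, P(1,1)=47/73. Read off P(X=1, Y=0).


Read from table: P(X=1, Y=0) = 11/73

11/73


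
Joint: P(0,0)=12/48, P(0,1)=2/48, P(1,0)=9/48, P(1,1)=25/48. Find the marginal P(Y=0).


P(Y=0) = P(0,0)+P(1,0) = 12/48 + 9/48 = 21/48 = 7/16

7/16


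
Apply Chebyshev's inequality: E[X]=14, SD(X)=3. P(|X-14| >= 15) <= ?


k = 15/3 = 5
Chebyshev: P(|X-mu| >= k*sigma) <= 1/k^2 = 1/5^2 = 1/25

1/25


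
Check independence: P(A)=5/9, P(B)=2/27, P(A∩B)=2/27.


P(A)*P(B) = 5/9*2/27 = 10/243
P(A∩B) = 2/27 != 10/243, so not independent

No, A and B are not independent


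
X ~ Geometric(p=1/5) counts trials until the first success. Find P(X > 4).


P(X > 4) = P(first 4 trials all fail) = (1-p)^4 = (4/5)^4 = 256/625

256/625


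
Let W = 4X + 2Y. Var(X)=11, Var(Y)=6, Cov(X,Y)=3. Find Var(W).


Var(4X + 2Y) = 4^2*Var(X) + 2^2*Var(Y) + 2*4*2*Cov(X,Y)
= 16*11 + 4*6 + 16*3
= 176 + 24 + 48 = 248

248


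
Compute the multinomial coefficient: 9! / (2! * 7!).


9! = 362880
Denominator: 2!=2 * 7!=5040
Coefficient = 362880 / 10080 = 36

36


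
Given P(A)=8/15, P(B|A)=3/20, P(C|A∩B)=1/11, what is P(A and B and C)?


P(A∩B∩C) = P(A) * P(B|A) * P(C|A∩B)
= 8/15 * 3/20 * 1/11
= 2/25 * 1/11 = 2/275

2/275


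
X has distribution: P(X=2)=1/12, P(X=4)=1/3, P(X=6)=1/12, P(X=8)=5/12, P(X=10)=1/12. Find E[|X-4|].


E[|X-4|] = sum(g(x)*P(x))
= 2*1/12 + 0*1/3 + 2*1/12 + 4*5/12 + 6*1/12
= 5/2

5/2


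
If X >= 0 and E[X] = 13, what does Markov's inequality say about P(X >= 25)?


Markov: P(X >= a) <= E[X]/a
P(X >= 25) <= 13/25

13/25


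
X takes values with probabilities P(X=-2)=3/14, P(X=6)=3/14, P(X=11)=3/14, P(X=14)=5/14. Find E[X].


E[X] = sum(x * P(x))
= -2*3/14 + 6*3/14 + 11*3/14 + 14*5/14
= 115/14

115/14


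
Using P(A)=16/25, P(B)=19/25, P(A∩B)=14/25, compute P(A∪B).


P(A∪B) = P(A) + P(B) - P(A∩B)
= 16/25 + 19/25 - 14/25 = 21/25

21/25


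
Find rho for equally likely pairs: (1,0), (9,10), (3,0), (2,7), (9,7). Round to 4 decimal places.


Cov(X,Y) = 10.3600, Var(X) = 12.1600, Var(Y) = 16.5600
rho = Cov/(sqrt(VarX)*sqrt(VarY)) = 0.7301

0.7301


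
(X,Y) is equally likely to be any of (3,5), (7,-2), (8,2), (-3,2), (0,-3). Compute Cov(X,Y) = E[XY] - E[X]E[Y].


E[X]=3, E[Y]=4/5, E[XY]=11/5
Cov(X,Y) = E[XY] - E[X]E[Y] = 11/5 - 3*4/5 = -1/5

-1/5


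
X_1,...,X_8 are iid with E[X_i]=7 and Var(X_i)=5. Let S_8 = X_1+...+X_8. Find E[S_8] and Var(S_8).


E[S_n] = n*mu = 8*7 = 56
Var(S_n) = n*sigma^2 = 8*5 = 40

E[S_8]=56, Var(S_8)=40


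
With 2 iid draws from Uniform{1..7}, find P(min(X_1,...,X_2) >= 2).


P(min >= 2) = P(all X_i >= 2) = (P(X_1 >= 2))^2
= (6/7)^2 = 36/49

36/49


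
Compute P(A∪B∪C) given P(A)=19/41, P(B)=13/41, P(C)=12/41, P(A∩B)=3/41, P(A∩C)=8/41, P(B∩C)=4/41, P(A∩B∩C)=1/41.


P(A∪B∪C) = P(A)+P(B)+P(C) - P(AB)-P(AC)-P(BC) + P(ABC)
= 19/41+13/41+12/41 - 3/41-8/41-4/41 + 1/41
= 30/41

30/41


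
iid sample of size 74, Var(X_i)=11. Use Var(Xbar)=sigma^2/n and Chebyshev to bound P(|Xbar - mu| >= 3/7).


Var(Xbar) = Var(X)/n = 11/74
Chebyshev: P(|Xbar-mu| >= 3/7) <= Var(Xbar)/(3/7)^2 = (11/74)/(9/49) = 539/666

539/666


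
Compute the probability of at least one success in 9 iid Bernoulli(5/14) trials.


P(at least one) = 1 - P(none)
P(none) = (1 - 5/14)^9 = (9/14)^9 = 387420489/20661046784
P(at least one) = 1 - 387420489/20661046784 = 20273626295/20661046784

20273626295/20661046784


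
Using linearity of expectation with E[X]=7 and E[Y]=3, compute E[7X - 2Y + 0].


E[7X - 2Y + 0] = 7*E[X] - 2*E[Y] + 0
= (7)*(7) + (-2)*(3) + (0)
= 49 - 6 + 0 = 43

43


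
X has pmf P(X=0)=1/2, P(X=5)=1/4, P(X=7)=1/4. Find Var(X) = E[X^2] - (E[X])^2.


E[X] = 3, E[X^2] = 37/2
Var(X) = E[X^2] - (E[X])^2 = 37/2 - (3)^2 = 19/2

19/2


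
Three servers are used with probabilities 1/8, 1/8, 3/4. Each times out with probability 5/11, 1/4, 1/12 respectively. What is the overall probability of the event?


P(A) = P(A|B1)P(B1) + P(A|B2)P(B2) + P(A|B3)P(B3)
= 5/11*1/8 + 1/4*1/8 + 1/12*3/4
= 5/88 + 1/32 + 1/16 = 53/352

53/352


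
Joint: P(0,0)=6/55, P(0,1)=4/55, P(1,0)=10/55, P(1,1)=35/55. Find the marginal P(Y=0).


P(Y=0) = P(0,0)+P(1,0) = 6/55 + 10/55 = 16/55

16/55


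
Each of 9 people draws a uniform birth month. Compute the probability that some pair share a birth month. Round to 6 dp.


P(all different) = prod((12-i)/12 for i=0..8) = 0.015472
P(at least one match) = 1 - 0.015472 = 0.984528

0.984528


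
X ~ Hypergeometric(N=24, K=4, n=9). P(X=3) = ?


P(X=3) = C(4,3)*C(20,6) / C(24,9)
= 4*38760 / 1307504
= 155040/1307504 = 30/253

30/253


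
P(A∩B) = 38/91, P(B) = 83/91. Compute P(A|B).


P(A|B) = P(A∩B)/P(B) = (38/91)/(83/91) = 38/83

38/83


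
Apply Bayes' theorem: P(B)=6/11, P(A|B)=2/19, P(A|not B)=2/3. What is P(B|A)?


P(A) = P(A|B)P(B) + P(A|B')P(B') = 2/19*6/11 + 2/3*5/11 = 226/627
P(B|A) = P(A|B)P(B)/P(A) = (12/209)/(226/627) = 18/113

18/113


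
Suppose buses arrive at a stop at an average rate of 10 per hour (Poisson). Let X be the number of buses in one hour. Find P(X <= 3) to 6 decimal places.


P(X<=3) = e^(-10)*10^0/0! + e^(-10)*10^1/1! + e^(-10)*10^2/2! + e^(-10)*10^3/3!
≈ 0.0000453999 + 0.0004539993 + 0.0022699965 + 0.0075666550
= 0.0103360507
≈ 0.010336

0.010336


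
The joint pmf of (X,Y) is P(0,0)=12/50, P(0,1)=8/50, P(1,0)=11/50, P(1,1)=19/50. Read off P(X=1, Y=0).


Read from table: P(X=1, Y=0) = 11/50

11/50


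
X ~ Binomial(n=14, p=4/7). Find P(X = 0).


P(X=0) = C(14,0) * p^0 * (1-p)^14
= 1 * 1 * 4782969/678223072849
= 4782969/678223072849

4782969/678223072849


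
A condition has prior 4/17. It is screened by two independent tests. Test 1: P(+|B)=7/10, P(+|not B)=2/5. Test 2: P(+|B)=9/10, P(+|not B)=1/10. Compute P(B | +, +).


After test 1: P(+) = 7/10*4/17 + 2/5*13/17 = 8/17
P(B|+) = (14/85)/(8/17) = 7/20
After test 2 (use post1 as new prior): P(+) = 9/10*7/20 + 1/10*13/20 = 19/50
P(B|+,+) = (63/200)/(19/50) = 63/76

63/76


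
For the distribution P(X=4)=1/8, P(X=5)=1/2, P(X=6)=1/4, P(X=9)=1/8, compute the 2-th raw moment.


E[X^2] = sum(x^2 * P(x))
= 16*1/8 + 25*1/2 + 36*1/4 + 81*1/8
= 269/8

269/8


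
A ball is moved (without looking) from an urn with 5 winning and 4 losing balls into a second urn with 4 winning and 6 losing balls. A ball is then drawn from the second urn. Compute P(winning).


P(transfer winning) = 5/9; P(transfer losing) = 4/9
If winning transferred: Urn II has 5 winning of 11, so P(winning|winning moved) = 5/11
If losing transferred: Urn II has 4 winning of 11, so P(winning|losing moved) = 4/11
By total probability: P(winning) = 5/9*5/11 + 4/9*4/11 = 41/99

41/99


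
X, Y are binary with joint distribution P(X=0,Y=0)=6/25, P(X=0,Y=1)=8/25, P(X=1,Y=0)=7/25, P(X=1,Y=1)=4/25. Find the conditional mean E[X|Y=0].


P(Y=0) = 13/25
E[X|Y=0] = (0*6 + 1*7)/13 = 7/13

7/13


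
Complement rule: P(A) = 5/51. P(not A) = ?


P(A') = 1 - P(A) = 1 - 5/51 = 46/51

46/51


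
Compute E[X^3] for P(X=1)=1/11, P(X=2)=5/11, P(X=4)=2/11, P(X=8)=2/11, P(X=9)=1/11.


E[X^3] = sum(g(x)*P(x))
= 1*1/11 + 8*5/11 + 64*2/11 + 512*2/11 + 729*1/11
= 1922/11

1922/11


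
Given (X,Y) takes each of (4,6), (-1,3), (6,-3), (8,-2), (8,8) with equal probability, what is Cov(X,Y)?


E[X]=5, E[Y]=12/5, E[XY]=51/5
Cov(X,Y) = E[XY] - E[X]E[Y] = 51/5 - 5*12/5 = -9/5

-9/5


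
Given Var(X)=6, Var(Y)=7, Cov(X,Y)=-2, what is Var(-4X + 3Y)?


Var(-4X + 3Y) = (-4)^2*Var(X) + 3^2*Var(Y) + 2*(-4)*3*Cov(X,Y)
= 16*6 + 9*7 - 24*(-2)
= 96 + 63 + 48 = 207

207


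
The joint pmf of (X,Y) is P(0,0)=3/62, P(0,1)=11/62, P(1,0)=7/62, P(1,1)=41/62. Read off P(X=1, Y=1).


Read from table: P(X=1, Y=1) = 41/62

41/62


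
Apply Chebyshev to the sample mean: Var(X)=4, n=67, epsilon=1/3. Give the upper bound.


Var(Xbar) = Var(X)/n = 4/67
Chebyshev: P(|Xbar-mu| >= 1/3) <= Var(Xbar)/(1/3)^2 = (4/67)/(1/9) = 36/67

36/67


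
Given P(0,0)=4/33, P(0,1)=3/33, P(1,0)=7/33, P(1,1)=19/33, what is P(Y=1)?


P(Y=1) = P(0,1)+P(1,1) = 3/33 + 19/33 = 22/33 = 2/3

2/3


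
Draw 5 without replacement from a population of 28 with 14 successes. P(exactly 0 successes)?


P(X=0) = C(14,0)*C(14,5) / C(28,5)
= 1*2002 / 98280
= 2002/98280 = 11/540

11/540


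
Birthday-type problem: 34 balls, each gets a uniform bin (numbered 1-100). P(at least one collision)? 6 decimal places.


P(all different) = prod((100-i)/100 for i=0..33) = 0.001714
P(at least one match) = 1 - 0.001714 = 0.998286

0.998286


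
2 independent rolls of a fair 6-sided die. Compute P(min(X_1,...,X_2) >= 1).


P(min >= 1) = P(all X_i >= 1) = (P(X_1 >= 1))^2
= (6/6)^2 = 1^2 = 1

1


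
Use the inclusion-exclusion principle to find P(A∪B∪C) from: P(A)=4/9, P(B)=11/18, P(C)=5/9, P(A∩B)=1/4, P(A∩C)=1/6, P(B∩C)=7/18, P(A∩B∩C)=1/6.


P(A∪B∪C) = P(A)+P(B)+P(C) - P(AB)-P(AC)-P(BC) + P(ABC)
= 4/9+11/18+5/9 - 1/4-1/6-7/18 + 1/6
= 35/36

35/36


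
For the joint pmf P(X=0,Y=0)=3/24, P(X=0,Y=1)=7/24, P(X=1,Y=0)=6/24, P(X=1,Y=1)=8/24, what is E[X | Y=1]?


P(Y=1) = 15/24
E[X|Y=1] = (0*7 + 1*8)/15 = 8/15

8/15


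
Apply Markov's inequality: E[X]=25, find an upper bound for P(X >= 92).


Markov: P(X >= a) <= E[X]/a
P(X >= 92) <= 25/92

25/92


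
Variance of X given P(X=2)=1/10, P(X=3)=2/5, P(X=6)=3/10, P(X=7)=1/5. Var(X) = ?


E[X] = 23/5, E[X^2] = 123/5
Var(X) = E[X^2] - (E[X])^2 = 123/5 - (23/5)^2 = 86/25

86/25


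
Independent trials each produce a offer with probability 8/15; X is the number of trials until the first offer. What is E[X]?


For geometric (trials until first success), E[X] = 1/p = 1/(8/15) = 15/8

15/8


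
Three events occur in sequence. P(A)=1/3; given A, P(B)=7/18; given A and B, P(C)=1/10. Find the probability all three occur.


P(A∩B∩C) = P(A) * P(B|A) * P(C|A∩B)
= 1/3 * 7/18 * 1/10
= 7/54 * 1/10 = 7/540

7/540


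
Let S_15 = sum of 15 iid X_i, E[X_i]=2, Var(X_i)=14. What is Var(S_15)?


By independence, Var(S_n) = n*Var(X_1) = 15*14 = 210

210


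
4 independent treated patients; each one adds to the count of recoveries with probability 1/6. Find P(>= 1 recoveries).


P(at least one) = 1 - P(none)
P(none) = (1 - 1/6)^4 = (5/6)^4 = 625/1296
P(at least one) = 1 - 625/1296 = 671/1296

671/1296


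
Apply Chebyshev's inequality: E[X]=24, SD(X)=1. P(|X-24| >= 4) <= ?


k = 4/1 = 4
Chebyshev: P(|X-mu| >= k*sigma) <= 1/k^2 = 1/4^2 = 1/16

1/16


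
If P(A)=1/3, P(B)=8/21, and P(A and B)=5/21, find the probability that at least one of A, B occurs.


P(A∪B) = P(A) + P(B) - P(A∩B)
= 1/3 + 8/21 - 5/21 = 10/21

10/21


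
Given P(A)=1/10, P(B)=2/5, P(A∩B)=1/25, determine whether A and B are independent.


P(A)*P(B) = 1/10*2/5 = 1/25
P(A∩B) = 1/25, which equals P(A)P(B), so independent

Yes, A and B are independent


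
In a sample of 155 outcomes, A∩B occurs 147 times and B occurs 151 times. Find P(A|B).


P(A|B) = P(A∩B)/P(B) = (147/155)/(151/155) = 147/151

147/151


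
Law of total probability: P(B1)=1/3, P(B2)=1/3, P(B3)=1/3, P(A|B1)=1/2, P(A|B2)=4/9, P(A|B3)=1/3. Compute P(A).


P(A) = P(A|B1)P(B1) + P(A|B2)P(B2) + P(A|B3)P(B3)
= 1/2*1/3 + 4/9*1/3 + 1/3*1/3
= 1/6 + 4/27 + 1/9 = 23/54

23/54


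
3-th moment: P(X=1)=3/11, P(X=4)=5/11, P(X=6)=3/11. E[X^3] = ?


E[X^3] = sum(x^3 * P(x))
= 1*3/11 + 64*5/11 + 216*3/11
= 971/11

971/11


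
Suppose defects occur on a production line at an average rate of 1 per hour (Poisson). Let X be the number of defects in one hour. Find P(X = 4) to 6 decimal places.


P(X=4) = e^(-1) * 1^4 / 4!
≈ 0.3678794412 * 1 / 24
≈ 0.015328

0.015328


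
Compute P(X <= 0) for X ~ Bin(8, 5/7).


P(X<=0) = P(X=0)
= 256/5764801
= 256/5764801

256/5764801


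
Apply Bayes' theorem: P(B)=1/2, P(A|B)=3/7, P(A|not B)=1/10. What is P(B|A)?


P(A) = P(A|B)P(B) + P(A|B')P(B') = 3/7*1/2 + 1/10*1/2 = 37/140
P(B|A) = P(A|B)P(B)/P(A) = (3/14)/(37/140) = 30/37

30/37


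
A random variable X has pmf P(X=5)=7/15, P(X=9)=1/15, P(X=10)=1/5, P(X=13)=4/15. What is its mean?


E[X] = sum(x * P(x))
= 5*7/15 + 9*1/15 + 10*1/5 + 13*4/15
= 42/5

42/5


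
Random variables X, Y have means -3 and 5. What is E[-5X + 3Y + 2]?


E[-5X + 3Y + 2] = -5*E[X] + 3*E[Y] + 2
= (-5)*(-3) + (3)*(5) + (2)
= 15 + 15 + 2 = 32

32


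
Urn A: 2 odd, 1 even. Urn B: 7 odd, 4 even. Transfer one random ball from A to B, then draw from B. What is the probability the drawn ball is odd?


P(transfer odd) = 2/3; P(transfer even) = 1/3
If odd transferred: Urn II has 8 odd of 12, so P(odd|odd moved) = 2/3
If even transferred: Urn II has 7 odd of 12, so P(odd|even moved) = 7/12
By total probability: P(odd) = 2/3*2/3 + 1/3*7/12 = 23/36

23/36


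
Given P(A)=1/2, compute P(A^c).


P(A') = 1 - P(A) = 1 - 1/2 = 1/2

1/2


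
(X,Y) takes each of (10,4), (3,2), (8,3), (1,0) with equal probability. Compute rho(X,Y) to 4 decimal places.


Cov(X,Y) = 5.1250, Var(X) = 13.2500, Var(Y) = 2.1875
rho = Cov/(sqrt(VarX)*sqrt(VarY)) = 0.9519

0.9519


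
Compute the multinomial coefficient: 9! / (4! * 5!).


9! = 362880
Denominator: 4!=24 * 5!=120
Coefficient = 362880 / 2880 = 126

126


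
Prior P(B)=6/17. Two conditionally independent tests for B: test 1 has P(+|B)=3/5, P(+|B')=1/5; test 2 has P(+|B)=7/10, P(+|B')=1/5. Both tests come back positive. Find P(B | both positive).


After test 1: P(+) = 3/5*6/17 + 1/5*11/17 = 29/85
P(B|+) = (18/85)/(29/85) = 18/29
After test 2 (use post1 as new prior): P(+) = 7/10*18/29 + 1/5*11/29 = 74/145
P(B|+,+) = (63/145)/(74/145) = 63/74

63/74


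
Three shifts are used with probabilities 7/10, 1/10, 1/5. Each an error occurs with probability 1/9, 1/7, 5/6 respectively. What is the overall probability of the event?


P(A) = P(A|B1)P(B1) + P(A|B2)P(B2) + P(A|B3)P(B3)
= 1/9*7/10 + 1/7*1/10 + 5/6*1/5
= 7/90 + 1/70 + 1/6 = 163/630

163/630


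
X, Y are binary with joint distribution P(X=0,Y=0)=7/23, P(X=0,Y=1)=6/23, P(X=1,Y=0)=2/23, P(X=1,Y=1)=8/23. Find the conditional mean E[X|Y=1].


P(Y=1) = 14/23
E[X|Y=1] = (0*6 + 1*8)/14 = 8/14 = 4/7

4/7


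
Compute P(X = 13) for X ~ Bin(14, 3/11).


P(X=13) = C(14,13) * p^13 * (1-p)^1
= 14 * 1594323/34522712143931 * 8/11
= 178564176/379749833583241

178564176/379749833583241


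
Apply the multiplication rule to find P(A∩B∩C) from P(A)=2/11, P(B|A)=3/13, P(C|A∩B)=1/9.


P(A∩B∩C) = P(A) * P(B|A) * P(C|A∩B)
= 2/11 * 3/13 * 1/9
= 6/143 * 1/9 = 2/429

2/429


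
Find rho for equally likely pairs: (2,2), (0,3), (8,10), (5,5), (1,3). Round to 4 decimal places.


Cov(X,Y) = 7.6800, Var(X) = 8.5600, Var(Y) = 8.2400
rho = Cov/(sqrt(VarX)*sqrt(VarY)) = 0.9145

0.9145


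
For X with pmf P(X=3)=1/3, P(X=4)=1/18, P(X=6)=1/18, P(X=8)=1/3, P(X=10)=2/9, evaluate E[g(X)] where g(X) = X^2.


E[X^2] = sum(g(x)*P(x))
= 9*1/3 + 16*1/18 + 36*1/18 + 64*1/3 + 100*2/9
= 445/9

445/9


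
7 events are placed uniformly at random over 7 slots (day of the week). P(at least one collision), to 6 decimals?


P(all different) = prod((7-i)/7 for i=0..6) = 0.006120
P(at least one match) = 1 - 0.006120 = 0.993880

0.993880


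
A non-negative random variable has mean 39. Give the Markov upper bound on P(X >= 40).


Markov: P(X >= a) <= E[X]/a
P(X >= 40) <= 39/40

39/40


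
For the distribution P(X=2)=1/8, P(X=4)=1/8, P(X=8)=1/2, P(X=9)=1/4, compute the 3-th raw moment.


E[X^3] = sum(x^3 * P(x))
= 8*1/8 + 64*1/8 + 512*1/2 + 729*1/4
= 1789/4

1789/4


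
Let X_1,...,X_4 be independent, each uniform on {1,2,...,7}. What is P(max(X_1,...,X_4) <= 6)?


P(max <= 6) = P(all X_i <= 6) = (P(X_1 <= 6))^4
= (6/7)^4 = 1296/2401

1296/2401


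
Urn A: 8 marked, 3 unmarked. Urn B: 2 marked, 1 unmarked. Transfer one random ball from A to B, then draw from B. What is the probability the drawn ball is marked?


P(transfer marked) = 8/11; P(transfer unmarked) = 3/11
If marked transferred: Urn II has 3 marked of 4, so P(marked|marked moved) = 3/4
If unmarked transferred: Urn II has 2 marked of 4, so P(marked|unmarked moved) = 1/2
By total probability: P(marked) = 8/11*3/4 + 3/11*1/2 = 15/22

15/22


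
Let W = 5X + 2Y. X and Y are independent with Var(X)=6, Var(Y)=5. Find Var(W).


Independence => Cov(X,Y)=0
Var(5X + 2Y) = 5^2*Var(X) + 2^2*Var(Y)
= 25*6 + 4*5 = 170

170


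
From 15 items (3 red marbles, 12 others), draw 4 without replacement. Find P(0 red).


P(X=0) = C(3,0)*C(12,4) / C(15,4)
= 1*495 / 1365
= 495/1365 = 33/91

33/91


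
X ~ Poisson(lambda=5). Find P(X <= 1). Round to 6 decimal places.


P(X<=1) = e^(-5)*5^0/0! + e^(-5)*5^1/1!
≈ 0.0067379470 + 0.0336897350
= 0.0404276820
≈ 0.040428

0.040428


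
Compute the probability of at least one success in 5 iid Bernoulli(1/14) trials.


P(at least one) = 1 - P(none)
P(none) = (1 - 1/14)^5 = (13/14)^5 = 371293/537824
P(at least one) = 1 - 371293/537824 = 166531/537824

166531/537824


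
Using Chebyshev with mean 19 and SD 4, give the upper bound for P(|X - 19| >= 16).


k = 16/4 = 4
Chebyshev: P(|X-mu| >= k*sigma) <= 1/k^2 = 1/4^2 = 1/16

1/16


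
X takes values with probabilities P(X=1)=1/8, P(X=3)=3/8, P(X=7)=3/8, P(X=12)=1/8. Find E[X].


E[X] = sum(x * P(x))
= 1*1/8 + 3*3/8 + 7*3/8 + 12*1/8
= 43/8

43/8


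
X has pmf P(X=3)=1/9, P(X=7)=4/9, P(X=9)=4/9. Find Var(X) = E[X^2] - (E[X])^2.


E[X] = 67/9, E[X^2] = 529/9
Var(X) = E[X^2] - (E[X])^2 = 529/9 - (67/9)^2 = 272/81

272/81


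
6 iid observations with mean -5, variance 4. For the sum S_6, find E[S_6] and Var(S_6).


E[S_n] = n*mu = 6*-5 = -30
Var(S_n) = n*sigma^2 = 6*4 = 24

E[S_6]=-30, Var(S_6)=24


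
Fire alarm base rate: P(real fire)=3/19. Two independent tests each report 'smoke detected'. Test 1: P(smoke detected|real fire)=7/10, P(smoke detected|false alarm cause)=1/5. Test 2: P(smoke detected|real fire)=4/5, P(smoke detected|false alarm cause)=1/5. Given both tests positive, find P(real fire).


After test 1: P(+) = 7/10*3/19 + 1/5*16/19 = 53/190
P(B|+) = (21/190)/(53/190) = 21/53
After test 2 (use post1 as new prior): P(+) = 4/5*21/53 + 1/5*32/53 = 116/265
P(B|+,+) = (84/265)/(116/265) = 21/29

21/29


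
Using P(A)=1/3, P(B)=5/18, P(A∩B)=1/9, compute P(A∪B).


P(A∪B) = P(A) + P(B) - P(A∩B)
= 1/3 + 5/18 - 1/9 = 1/2

1/2


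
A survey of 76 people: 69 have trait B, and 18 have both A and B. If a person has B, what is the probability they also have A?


P(A|B) = P(A∩B)/P(B) = (18/76)/(69/76) = 18/69 = 6/23

6/23


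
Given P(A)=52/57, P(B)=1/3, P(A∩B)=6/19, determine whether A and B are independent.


P(A)*P(B) = 52/57*1/3 = 52/171
P(A∩B) = 6/19 != 52/171, so not independent

No, A and B are not independent


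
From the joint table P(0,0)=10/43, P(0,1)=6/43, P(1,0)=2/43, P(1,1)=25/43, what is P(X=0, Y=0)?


Read from table: P(X=0, Y=0) = 10/43

10/43


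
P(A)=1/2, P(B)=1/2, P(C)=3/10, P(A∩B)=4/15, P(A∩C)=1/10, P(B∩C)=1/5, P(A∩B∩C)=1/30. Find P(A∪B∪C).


P(A∪B∪C) = P(A)+P(B)+P(C) - P(AB)-P(AC)-P(BC) + P(ABC)
= 1/2+1/2+3/10 - 4/15-1/10-1/5 + 1/30
= 23/30

23/30


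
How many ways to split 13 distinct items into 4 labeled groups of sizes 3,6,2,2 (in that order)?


13! = 6227020800
Denominator: 3!=6 * 6!=720 * 2!=2 * 2!=2
Coefficient = 6227020800 / 17280 = 360360

360360


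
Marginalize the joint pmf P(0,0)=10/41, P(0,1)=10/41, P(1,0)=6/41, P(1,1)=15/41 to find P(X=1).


P(X=1) = P(1,0)+P(1,1) = 6/41 + 15/41 = 21/41

21/41


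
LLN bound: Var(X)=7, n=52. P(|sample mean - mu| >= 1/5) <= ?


Var(Xbar) = Var(X)/n = 7/52
Chebyshev: P(|Xbar-mu| >= 1/5) <= Var(Xbar)/(1/5)^2 = (7/52)/(1/25) = 175/52
Bound exceeds 1, so trivial bound: 1

1


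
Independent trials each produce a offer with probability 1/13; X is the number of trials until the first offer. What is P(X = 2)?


P(X=2) = (1-p)^1 * p = (12/13)^1 * 1/13
= 12/13 * 1/13 = 12/169

12/169


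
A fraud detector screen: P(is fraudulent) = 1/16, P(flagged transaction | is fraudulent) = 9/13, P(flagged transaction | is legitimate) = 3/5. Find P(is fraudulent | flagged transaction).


P(A) = P(A|B)P(B) + P(A|B')P(B') = 9/13*1/16 + 3/5*15/16 = 63/104
P(B|A) = P(A|B)P(B)/P(A) = (9/208)/(63/104) = 1/14

1/14
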